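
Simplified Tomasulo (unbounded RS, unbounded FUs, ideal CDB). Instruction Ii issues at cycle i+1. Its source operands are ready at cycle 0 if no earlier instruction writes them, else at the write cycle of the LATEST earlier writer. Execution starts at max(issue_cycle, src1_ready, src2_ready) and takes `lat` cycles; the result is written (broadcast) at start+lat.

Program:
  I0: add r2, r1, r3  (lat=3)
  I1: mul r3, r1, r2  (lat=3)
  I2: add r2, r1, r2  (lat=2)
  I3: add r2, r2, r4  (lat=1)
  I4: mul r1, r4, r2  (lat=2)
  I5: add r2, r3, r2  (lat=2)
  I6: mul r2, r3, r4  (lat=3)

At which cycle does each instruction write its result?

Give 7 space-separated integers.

I0 add r2: issue@1 deps=(None,None) exec_start@1 write@4
I1 mul r3: issue@2 deps=(None,0) exec_start@4 write@7
I2 add r2: issue@3 deps=(None,0) exec_start@4 write@6
I3 add r2: issue@4 deps=(2,None) exec_start@6 write@7
I4 mul r1: issue@5 deps=(None,3) exec_start@7 write@9
I5 add r2: issue@6 deps=(1,3) exec_start@7 write@9
I6 mul r2: issue@7 deps=(1,None) exec_start@7 write@10

Answer: 4 7 6 7 9 9 10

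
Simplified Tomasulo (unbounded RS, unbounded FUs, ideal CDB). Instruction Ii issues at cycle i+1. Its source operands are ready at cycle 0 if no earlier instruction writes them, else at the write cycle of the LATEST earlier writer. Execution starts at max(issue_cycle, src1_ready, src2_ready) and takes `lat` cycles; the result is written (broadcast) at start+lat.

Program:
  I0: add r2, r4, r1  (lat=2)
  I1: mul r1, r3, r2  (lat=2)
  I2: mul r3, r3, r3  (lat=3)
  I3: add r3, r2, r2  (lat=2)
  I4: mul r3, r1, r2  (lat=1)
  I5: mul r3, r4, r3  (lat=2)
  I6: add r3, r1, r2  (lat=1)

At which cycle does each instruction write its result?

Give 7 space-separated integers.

I0 add r2: issue@1 deps=(None,None) exec_start@1 write@3
I1 mul r1: issue@2 deps=(None,0) exec_start@3 write@5
I2 mul r3: issue@3 deps=(None,None) exec_start@3 write@6
I3 add r3: issue@4 deps=(0,0) exec_start@4 write@6
I4 mul r3: issue@5 deps=(1,0) exec_start@5 write@6
I5 mul r3: issue@6 deps=(None,4) exec_start@6 write@8
I6 add r3: issue@7 deps=(1,0) exec_start@7 write@8

Answer: 3 5 6 6 6 8 8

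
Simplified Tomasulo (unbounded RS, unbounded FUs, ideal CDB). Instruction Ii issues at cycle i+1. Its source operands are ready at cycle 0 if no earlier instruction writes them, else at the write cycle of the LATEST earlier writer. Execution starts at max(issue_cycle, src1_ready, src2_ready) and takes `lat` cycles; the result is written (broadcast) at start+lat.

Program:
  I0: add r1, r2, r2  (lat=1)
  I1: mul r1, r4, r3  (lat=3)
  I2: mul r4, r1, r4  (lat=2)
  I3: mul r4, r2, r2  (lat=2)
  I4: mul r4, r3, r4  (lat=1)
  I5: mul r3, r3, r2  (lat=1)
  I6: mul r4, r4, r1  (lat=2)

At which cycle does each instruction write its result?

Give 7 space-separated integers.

I0 add r1: issue@1 deps=(None,None) exec_start@1 write@2
I1 mul r1: issue@2 deps=(None,None) exec_start@2 write@5
I2 mul r4: issue@3 deps=(1,None) exec_start@5 write@7
I3 mul r4: issue@4 deps=(None,None) exec_start@4 write@6
I4 mul r4: issue@5 deps=(None,3) exec_start@6 write@7
I5 mul r3: issue@6 deps=(None,None) exec_start@6 write@7
I6 mul r4: issue@7 deps=(4,1) exec_start@7 write@9

Answer: 2 5 7 6 7 7 9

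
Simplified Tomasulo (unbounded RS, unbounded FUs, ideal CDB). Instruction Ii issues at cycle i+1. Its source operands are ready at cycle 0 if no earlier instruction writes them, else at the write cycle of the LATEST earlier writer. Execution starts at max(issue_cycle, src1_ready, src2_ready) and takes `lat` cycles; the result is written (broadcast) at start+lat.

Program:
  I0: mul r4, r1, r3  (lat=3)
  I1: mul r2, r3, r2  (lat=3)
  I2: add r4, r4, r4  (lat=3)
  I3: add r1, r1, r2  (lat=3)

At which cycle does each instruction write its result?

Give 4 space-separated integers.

I0 mul r4: issue@1 deps=(None,None) exec_start@1 write@4
I1 mul r2: issue@2 deps=(None,None) exec_start@2 write@5
I2 add r4: issue@3 deps=(0,0) exec_start@4 write@7
I3 add r1: issue@4 deps=(None,1) exec_start@5 write@8

Answer: 4 5 7 8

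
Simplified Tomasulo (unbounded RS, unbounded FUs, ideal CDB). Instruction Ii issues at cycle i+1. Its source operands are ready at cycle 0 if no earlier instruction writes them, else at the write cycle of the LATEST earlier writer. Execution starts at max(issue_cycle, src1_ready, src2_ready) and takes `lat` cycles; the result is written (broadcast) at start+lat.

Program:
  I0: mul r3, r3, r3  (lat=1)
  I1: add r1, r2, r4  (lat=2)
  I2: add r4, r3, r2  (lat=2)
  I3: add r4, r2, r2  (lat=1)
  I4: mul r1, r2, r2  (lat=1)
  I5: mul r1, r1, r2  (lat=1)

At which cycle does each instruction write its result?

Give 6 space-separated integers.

I0 mul r3: issue@1 deps=(None,None) exec_start@1 write@2
I1 add r1: issue@2 deps=(None,None) exec_start@2 write@4
I2 add r4: issue@3 deps=(0,None) exec_start@3 write@5
I3 add r4: issue@4 deps=(None,None) exec_start@4 write@5
I4 mul r1: issue@5 deps=(None,None) exec_start@5 write@6
I5 mul r1: issue@6 deps=(4,None) exec_start@6 write@7

Answer: 2 4 5 5 6 7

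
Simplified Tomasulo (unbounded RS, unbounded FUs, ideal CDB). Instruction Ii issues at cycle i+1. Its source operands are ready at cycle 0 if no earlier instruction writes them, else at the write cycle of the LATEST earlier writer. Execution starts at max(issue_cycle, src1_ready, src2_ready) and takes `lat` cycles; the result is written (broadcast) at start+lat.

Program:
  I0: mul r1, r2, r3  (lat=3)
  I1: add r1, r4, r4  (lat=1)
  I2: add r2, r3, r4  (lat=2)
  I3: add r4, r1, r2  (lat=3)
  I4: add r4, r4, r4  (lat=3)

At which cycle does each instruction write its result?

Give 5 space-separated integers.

Answer: 4 3 5 8 11

Derivation:
I0 mul r1: issue@1 deps=(None,None) exec_start@1 write@4
I1 add r1: issue@2 deps=(None,None) exec_start@2 write@3
I2 add r2: issue@3 deps=(None,None) exec_start@3 write@5
I3 add r4: issue@4 deps=(1,2) exec_start@5 write@8
I4 add r4: issue@5 deps=(3,3) exec_start@8 write@11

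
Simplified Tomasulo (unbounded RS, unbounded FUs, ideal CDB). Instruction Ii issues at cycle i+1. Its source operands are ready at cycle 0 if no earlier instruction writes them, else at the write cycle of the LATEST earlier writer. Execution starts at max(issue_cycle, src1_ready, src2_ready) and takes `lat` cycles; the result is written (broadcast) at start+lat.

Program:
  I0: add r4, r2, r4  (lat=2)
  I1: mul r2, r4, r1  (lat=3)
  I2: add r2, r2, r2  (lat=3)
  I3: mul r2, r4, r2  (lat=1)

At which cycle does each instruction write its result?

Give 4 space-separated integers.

Answer: 3 6 9 10

Derivation:
I0 add r4: issue@1 deps=(None,None) exec_start@1 write@3
I1 mul r2: issue@2 deps=(0,None) exec_start@3 write@6
I2 add r2: issue@3 deps=(1,1) exec_start@6 write@9
I3 mul r2: issue@4 deps=(0,2) exec_start@9 write@10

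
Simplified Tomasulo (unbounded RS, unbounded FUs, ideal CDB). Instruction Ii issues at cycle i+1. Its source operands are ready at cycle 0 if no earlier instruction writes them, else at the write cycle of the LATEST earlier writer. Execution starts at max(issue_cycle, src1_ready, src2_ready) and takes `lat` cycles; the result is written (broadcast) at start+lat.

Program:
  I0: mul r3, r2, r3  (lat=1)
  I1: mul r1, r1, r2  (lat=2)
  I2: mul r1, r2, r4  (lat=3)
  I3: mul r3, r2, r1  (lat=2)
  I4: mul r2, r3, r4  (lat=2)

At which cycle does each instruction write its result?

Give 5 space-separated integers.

Answer: 2 4 6 8 10

Derivation:
I0 mul r3: issue@1 deps=(None,None) exec_start@1 write@2
I1 mul r1: issue@2 deps=(None,None) exec_start@2 write@4
I2 mul r1: issue@3 deps=(None,None) exec_start@3 write@6
I3 mul r3: issue@4 deps=(None,2) exec_start@6 write@8
I4 mul r2: issue@5 deps=(3,None) exec_start@8 write@10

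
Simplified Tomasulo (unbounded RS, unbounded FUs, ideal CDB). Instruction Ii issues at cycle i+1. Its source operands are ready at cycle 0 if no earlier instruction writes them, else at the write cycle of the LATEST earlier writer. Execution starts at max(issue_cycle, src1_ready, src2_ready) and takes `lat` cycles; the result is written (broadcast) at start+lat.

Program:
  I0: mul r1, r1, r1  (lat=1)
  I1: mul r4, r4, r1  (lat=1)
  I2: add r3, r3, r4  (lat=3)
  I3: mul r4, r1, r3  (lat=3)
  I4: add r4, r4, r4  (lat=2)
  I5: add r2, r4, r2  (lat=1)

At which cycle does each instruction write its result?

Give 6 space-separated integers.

Answer: 2 3 6 9 11 12

Derivation:
I0 mul r1: issue@1 deps=(None,None) exec_start@1 write@2
I1 mul r4: issue@2 deps=(None,0) exec_start@2 write@3
I2 add r3: issue@3 deps=(None,1) exec_start@3 write@6
I3 mul r4: issue@4 deps=(0,2) exec_start@6 write@9
I4 add r4: issue@5 deps=(3,3) exec_start@9 write@11
I5 add r2: issue@6 deps=(4,None) exec_start@11 write@12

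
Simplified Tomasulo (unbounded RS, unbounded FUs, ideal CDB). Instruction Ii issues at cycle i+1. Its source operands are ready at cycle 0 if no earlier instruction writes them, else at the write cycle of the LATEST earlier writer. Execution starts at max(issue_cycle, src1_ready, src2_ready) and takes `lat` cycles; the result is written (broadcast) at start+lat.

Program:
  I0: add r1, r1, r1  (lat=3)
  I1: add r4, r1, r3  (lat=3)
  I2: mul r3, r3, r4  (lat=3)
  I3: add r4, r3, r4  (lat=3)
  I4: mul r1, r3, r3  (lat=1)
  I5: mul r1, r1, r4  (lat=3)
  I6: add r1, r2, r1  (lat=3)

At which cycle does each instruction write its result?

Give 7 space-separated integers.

Answer: 4 7 10 13 11 16 19

Derivation:
I0 add r1: issue@1 deps=(None,None) exec_start@1 write@4
I1 add r4: issue@2 deps=(0,None) exec_start@4 write@7
I2 mul r3: issue@3 deps=(None,1) exec_start@7 write@10
I3 add r4: issue@4 deps=(2,1) exec_start@10 write@13
I4 mul r1: issue@5 deps=(2,2) exec_start@10 write@11
I5 mul r1: issue@6 deps=(4,3) exec_start@13 write@16
I6 add r1: issue@7 deps=(None,5) exec_start@16 write@19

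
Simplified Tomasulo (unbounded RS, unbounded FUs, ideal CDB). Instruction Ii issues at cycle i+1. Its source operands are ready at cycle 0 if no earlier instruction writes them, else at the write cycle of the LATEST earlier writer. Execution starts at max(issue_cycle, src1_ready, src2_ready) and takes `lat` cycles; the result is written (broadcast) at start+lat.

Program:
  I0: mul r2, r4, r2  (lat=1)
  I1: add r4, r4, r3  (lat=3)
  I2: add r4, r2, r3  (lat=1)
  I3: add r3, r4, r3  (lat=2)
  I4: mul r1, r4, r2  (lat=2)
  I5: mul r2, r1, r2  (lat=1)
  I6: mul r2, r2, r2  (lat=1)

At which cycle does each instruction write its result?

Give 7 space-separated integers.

Answer: 2 5 4 6 7 8 9

Derivation:
I0 mul r2: issue@1 deps=(None,None) exec_start@1 write@2
I1 add r4: issue@2 deps=(None,None) exec_start@2 write@5
I2 add r4: issue@3 deps=(0,None) exec_start@3 write@4
I3 add r3: issue@4 deps=(2,None) exec_start@4 write@6
I4 mul r1: issue@5 deps=(2,0) exec_start@5 write@7
I5 mul r2: issue@6 deps=(4,0) exec_start@7 write@8
I6 mul r2: issue@7 deps=(5,5) exec_start@8 write@9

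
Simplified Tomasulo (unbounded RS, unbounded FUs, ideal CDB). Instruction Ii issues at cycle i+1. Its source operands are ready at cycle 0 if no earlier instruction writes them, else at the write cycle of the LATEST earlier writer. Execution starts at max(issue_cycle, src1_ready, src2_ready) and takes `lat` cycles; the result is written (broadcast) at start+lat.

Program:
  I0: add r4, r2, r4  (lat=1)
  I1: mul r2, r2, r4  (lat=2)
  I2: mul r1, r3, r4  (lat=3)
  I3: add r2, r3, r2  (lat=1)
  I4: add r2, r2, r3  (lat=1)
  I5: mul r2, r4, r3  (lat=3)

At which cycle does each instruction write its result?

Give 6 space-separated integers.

Answer: 2 4 6 5 6 9

Derivation:
I0 add r4: issue@1 deps=(None,None) exec_start@1 write@2
I1 mul r2: issue@2 deps=(None,0) exec_start@2 write@4
I2 mul r1: issue@3 deps=(None,0) exec_start@3 write@6
I3 add r2: issue@4 deps=(None,1) exec_start@4 write@5
I4 add r2: issue@5 deps=(3,None) exec_start@5 write@6
I5 mul r2: issue@6 deps=(0,None) exec_start@6 write@9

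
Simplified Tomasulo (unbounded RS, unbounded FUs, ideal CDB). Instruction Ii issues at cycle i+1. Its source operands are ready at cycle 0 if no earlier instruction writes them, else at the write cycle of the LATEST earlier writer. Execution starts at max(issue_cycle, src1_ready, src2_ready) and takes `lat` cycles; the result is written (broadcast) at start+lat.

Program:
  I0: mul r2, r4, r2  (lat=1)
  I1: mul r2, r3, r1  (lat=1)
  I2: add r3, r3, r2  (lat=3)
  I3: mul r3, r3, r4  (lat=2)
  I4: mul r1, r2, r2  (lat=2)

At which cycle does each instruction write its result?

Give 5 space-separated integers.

I0 mul r2: issue@1 deps=(None,None) exec_start@1 write@2
I1 mul r2: issue@2 deps=(None,None) exec_start@2 write@3
I2 add r3: issue@3 deps=(None,1) exec_start@3 write@6
I3 mul r3: issue@4 deps=(2,None) exec_start@6 write@8
I4 mul r1: issue@5 deps=(1,1) exec_start@5 write@7

Answer: 2 3 6 8 7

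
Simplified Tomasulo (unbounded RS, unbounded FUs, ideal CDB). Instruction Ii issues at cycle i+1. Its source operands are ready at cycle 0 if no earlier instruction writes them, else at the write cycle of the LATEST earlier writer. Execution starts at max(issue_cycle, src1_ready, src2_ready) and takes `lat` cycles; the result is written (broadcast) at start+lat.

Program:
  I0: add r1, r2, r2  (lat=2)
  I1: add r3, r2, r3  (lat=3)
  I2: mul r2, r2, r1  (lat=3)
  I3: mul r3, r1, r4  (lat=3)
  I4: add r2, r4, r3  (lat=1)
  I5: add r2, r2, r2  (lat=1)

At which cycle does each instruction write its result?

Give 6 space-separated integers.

I0 add r1: issue@1 deps=(None,None) exec_start@1 write@3
I1 add r3: issue@2 deps=(None,None) exec_start@2 write@5
I2 mul r2: issue@3 deps=(None,0) exec_start@3 write@6
I3 mul r3: issue@4 deps=(0,None) exec_start@4 write@7
I4 add r2: issue@5 deps=(None,3) exec_start@7 write@8
I5 add r2: issue@6 deps=(4,4) exec_start@8 write@9

Answer: 3 5 6 7 8 9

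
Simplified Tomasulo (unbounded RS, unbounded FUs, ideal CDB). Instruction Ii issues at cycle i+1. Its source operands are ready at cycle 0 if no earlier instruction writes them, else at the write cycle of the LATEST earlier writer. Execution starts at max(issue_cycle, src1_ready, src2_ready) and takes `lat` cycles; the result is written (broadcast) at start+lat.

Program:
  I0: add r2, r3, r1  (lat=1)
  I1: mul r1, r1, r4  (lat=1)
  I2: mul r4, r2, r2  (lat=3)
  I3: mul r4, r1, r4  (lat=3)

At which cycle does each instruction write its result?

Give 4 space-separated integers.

I0 add r2: issue@1 deps=(None,None) exec_start@1 write@2
I1 mul r1: issue@2 deps=(None,None) exec_start@2 write@3
I2 mul r4: issue@3 deps=(0,0) exec_start@3 write@6
I3 mul r4: issue@4 deps=(1,2) exec_start@6 write@9

Answer: 2 3 6 9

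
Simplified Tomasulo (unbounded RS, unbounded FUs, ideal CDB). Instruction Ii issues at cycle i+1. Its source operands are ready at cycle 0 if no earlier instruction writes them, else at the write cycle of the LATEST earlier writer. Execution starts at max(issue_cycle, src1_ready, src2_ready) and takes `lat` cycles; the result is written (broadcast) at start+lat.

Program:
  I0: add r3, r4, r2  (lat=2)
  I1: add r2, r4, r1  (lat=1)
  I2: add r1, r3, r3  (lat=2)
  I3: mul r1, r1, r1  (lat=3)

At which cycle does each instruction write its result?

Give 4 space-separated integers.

Answer: 3 3 5 8

Derivation:
I0 add r3: issue@1 deps=(None,None) exec_start@1 write@3
I1 add r2: issue@2 deps=(None,None) exec_start@2 write@3
I2 add r1: issue@3 deps=(0,0) exec_start@3 write@5
I3 mul r1: issue@4 deps=(2,2) exec_start@5 write@8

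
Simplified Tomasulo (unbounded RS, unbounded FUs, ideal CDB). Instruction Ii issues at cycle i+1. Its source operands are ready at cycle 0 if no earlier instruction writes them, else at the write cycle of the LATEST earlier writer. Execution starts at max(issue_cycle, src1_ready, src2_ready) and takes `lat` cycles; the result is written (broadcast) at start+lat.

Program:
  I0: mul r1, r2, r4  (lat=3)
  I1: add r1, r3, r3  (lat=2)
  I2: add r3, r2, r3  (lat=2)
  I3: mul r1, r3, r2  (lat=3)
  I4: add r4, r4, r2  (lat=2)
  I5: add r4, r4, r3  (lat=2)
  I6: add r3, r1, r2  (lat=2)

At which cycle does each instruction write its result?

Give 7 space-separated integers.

Answer: 4 4 5 8 7 9 10

Derivation:
I0 mul r1: issue@1 deps=(None,None) exec_start@1 write@4
I1 add r1: issue@2 deps=(None,None) exec_start@2 write@4
I2 add r3: issue@3 deps=(None,None) exec_start@3 write@5
I3 mul r1: issue@4 deps=(2,None) exec_start@5 write@8
I4 add r4: issue@5 deps=(None,None) exec_start@5 write@7
I5 add r4: issue@6 deps=(4,2) exec_start@7 write@9
I6 add r3: issue@7 deps=(3,None) exec_start@8 write@10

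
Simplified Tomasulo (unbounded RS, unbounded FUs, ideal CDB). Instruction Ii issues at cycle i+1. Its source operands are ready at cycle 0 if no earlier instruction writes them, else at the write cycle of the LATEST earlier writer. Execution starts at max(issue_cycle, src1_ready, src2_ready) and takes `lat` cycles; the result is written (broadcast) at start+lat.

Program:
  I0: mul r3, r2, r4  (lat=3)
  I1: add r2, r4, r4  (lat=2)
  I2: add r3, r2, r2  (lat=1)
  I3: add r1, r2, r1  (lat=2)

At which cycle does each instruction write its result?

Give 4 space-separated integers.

I0 mul r3: issue@1 deps=(None,None) exec_start@1 write@4
I1 add r2: issue@2 deps=(None,None) exec_start@2 write@4
I2 add r3: issue@3 deps=(1,1) exec_start@4 write@5
I3 add r1: issue@4 deps=(1,None) exec_start@4 write@6

Answer: 4 4 5 6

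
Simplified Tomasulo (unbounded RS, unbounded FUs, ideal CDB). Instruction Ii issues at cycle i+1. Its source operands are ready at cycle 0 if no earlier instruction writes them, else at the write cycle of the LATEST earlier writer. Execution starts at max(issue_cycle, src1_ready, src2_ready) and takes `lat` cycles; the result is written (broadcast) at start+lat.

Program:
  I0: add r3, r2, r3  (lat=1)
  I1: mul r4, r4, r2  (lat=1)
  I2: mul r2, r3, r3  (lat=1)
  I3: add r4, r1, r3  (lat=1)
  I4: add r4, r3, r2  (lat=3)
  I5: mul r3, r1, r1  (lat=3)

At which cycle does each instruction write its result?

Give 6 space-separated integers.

Answer: 2 3 4 5 8 9

Derivation:
I0 add r3: issue@1 deps=(None,None) exec_start@1 write@2
I1 mul r4: issue@2 deps=(None,None) exec_start@2 write@3
I2 mul r2: issue@3 deps=(0,0) exec_start@3 write@4
I3 add r4: issue@4 deps=(None,0) exec_start@4 write@5
I4 add r4: issue@5 deps=(0,2) exec_start@5 write@8
I5 mul r3: issue@6 deps=(None,None) exec_start@6 write@9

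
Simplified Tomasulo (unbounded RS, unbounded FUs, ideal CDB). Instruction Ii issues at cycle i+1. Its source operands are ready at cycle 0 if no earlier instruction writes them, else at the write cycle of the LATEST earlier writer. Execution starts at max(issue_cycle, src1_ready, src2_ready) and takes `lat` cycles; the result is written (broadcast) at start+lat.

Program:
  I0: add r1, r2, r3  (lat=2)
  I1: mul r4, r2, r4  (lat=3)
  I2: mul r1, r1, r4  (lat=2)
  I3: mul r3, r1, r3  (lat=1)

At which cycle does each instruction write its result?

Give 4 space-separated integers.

I0 add r1: issue@1 deps=(None,None) exec_start@1 write@3
I1 mul r4: issue@2 deps=(None,None) exec_start@2 write@5
I2 mul r1: issue@3 deps=(0,1) exec_start@5 write@7
I3 mul r3: issue@4 deps=(2,None) exec_start@7 write@8

Answer: 3 5 7 8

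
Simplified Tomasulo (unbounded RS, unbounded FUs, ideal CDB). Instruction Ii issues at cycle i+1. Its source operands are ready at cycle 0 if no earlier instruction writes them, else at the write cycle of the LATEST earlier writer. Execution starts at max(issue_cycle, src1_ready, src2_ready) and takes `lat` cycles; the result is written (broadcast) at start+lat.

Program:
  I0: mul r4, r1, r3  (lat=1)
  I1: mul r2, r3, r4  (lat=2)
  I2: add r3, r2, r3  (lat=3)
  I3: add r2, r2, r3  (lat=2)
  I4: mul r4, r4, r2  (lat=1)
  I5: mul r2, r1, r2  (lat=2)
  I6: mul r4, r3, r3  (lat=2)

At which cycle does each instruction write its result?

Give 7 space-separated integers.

Answer: 2 4 7 9 10 11 9

Derivation:
I0 mul r4: issue@1 deps=(None,None) exec_start@1 write@2
I1 mul r2: issue@2 deps=(None,0) exec_start@2 write@4
I2 add r3: issue@3 deps=(1,None) exec_start@4 write@7
I3 add r2: issue@4 deps=(1,2) exec_start@7 write@9
I4 mul r4: issue@5 deps=(0,3) exec_start@9 write@10
I5 mul r2: issue@6 deps=(None,3) exec_start@9 write@11
I6 mul r4: issue@7 deps=(2,2) exec_start@7 write@9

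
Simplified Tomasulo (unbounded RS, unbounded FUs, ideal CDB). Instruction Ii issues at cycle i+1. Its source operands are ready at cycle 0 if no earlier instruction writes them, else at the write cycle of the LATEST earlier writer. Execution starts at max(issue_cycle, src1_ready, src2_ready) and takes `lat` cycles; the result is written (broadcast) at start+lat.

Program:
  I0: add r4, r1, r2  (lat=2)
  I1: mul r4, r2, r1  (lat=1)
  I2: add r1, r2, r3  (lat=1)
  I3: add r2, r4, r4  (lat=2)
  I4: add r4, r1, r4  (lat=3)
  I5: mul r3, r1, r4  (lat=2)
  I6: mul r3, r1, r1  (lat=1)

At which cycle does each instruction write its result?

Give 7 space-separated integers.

I0 add r4: issue@1 deps=(None,None) exec_start@1 write@3
I1 mul r4: issue@2 deps=(None,None) exec_start@2 write@3
I2 add r1: issue@3 deps=(None,None) exec_start@3 write@4
I3 add r2: issue@4 deps=(1,1) exec_start@4 write@6
I4 add r4: issue@5 deps=(2,1) exec_start@5 write@8
I5 mul r3: issue@6 deps=(2,4) exec_start@8 write@10
I6 mul r3: issue@7 deps=(2,2) exec_start@7 write@8

Answer: 3 3 4 6 8 10 8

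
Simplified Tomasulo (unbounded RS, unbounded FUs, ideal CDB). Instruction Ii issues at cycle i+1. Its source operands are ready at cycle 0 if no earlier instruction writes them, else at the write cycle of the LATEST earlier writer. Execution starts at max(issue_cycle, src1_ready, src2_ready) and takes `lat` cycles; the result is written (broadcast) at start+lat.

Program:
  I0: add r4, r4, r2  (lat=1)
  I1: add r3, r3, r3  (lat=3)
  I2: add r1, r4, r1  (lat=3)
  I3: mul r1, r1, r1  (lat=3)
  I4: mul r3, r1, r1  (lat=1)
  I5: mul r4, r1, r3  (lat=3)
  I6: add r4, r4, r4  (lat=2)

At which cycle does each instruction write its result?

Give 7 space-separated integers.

Answer: 2 5 6 9 10 13 15

Derivation:
I0 add r4: issue@1 deps=(None,None) exec_start@1 write@2
I1 add r3: issue@2 deps=(None,None) exec_start@2 write@5
I2 add r1: issue@3 deps=(0,None) exec_start@3 write@6
I3 mul r1: issue@4 deps=(2,2) exec_start@6 write@9
I4 mul r3: issue@5 deps=(3,3) exec_start@9 write@10
I5 mul r4: issue@6 deps=(3,4) exec_start@10 write@13
I6 add r4: issue@7 deps=(5,5) exec_start@13 write@15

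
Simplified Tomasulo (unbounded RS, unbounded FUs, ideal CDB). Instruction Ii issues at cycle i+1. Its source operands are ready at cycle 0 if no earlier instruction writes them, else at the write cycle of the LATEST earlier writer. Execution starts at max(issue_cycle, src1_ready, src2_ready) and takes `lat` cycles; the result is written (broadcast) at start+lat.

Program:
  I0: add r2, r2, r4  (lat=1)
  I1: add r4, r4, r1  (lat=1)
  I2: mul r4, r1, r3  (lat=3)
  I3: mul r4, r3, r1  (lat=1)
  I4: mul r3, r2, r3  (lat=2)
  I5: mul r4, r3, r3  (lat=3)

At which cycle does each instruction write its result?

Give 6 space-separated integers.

Answer: 2 3 6 5 7 10

Derivation:
I0 add r2: issue@1 deps=(None,None) exec_start@1 write@2
I1 add r4: issue@2 deps=(None,None) exec_start@2 write@3
I2 mul r4: issue@3 deps=(None,None) exec_start@3 write@6
I3 mul r4: issue@4 deps=(None,None) exec_start@4 write@5
I4 mul r3: issue@5 deps=(0,None) exec_start@5 write@7
I5 mul r4: issue@6 deps=(4,4) exec_start@7 write@10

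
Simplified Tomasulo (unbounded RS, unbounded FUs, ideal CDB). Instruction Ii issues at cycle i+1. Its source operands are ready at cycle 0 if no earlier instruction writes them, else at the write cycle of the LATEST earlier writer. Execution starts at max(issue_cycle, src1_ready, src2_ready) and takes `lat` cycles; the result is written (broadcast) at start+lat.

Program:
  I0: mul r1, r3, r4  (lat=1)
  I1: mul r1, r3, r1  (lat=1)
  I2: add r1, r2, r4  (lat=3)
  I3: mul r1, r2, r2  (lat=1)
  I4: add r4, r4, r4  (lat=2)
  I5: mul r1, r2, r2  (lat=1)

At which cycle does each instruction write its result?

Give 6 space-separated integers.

Answer: 2 3 6 5 7 7

Derivation:
I0 mul r1: issue@1 deps=(None,None) exec_start@1 write@2
I1 mul r1: issue@2 deps=(None,0) exec_start@2 write@3
I2 add r1: issue@3 deps=(None,None) exec_start@3 write@6
I3 mul r1: issue@4 deps=(None,None) exec_start@4 write@5
I4 add r4: issue@5 deps=(None,None) exec_start@5 write@7
I5 mul r1: issue@6 deps=(None,None) exec_start@6 write@7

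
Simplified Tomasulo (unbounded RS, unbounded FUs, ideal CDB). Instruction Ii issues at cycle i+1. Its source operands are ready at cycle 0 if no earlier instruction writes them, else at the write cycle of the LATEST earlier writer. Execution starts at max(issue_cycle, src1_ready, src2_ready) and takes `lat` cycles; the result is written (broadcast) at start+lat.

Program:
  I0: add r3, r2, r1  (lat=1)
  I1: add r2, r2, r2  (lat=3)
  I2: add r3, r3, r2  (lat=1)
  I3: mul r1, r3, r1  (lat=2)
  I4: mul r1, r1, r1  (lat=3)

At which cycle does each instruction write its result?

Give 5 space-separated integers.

Answer: 2 5 6 8 11

Derivation:
I0 add r3: issue@1 deps=(None,None) exec_start@1 write@2
I1 add r2: issue@2 deps=(None,None) exec_start@2 write@5
I2 add r3: issue@3 deps=(0,1) exec_start@5 write@6
I3 mul r1: issue@4 deps=(2,None) exec_start@6 write@8
I4 mul r1: issue@5 deps=(3,3) exec_start@8 write@11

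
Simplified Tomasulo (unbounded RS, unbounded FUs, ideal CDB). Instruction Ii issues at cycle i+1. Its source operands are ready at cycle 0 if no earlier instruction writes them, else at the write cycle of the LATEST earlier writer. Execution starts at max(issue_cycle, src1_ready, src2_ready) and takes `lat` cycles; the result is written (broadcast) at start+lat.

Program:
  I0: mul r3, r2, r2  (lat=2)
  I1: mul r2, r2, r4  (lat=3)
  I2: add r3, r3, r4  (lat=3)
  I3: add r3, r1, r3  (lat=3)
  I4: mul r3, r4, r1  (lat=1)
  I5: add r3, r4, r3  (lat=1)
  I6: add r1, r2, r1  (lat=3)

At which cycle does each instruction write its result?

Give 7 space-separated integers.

I0 mul r3: issue@1 deps=(None,None) exec_start@1 write@3
I1 mul r2: issue@2 deps=(None,None) exec_start@2 write@5
I2 add r3: issue@3 deps=(0,None) exec_start@3 write@6
I3 add r3: issue@4 deps=(None,2) exec_start@6 write@9
I4 mul r3: issue@5 deps=(None,None) exec_start@5 write@6
I5 add r3: issue@6 deps=(None,4) exec_start@6 write@7
I6 add r1: issue@7 deps=(1,None) exec_start@7 write@10

Answer: 3 5 6 9 6 7 10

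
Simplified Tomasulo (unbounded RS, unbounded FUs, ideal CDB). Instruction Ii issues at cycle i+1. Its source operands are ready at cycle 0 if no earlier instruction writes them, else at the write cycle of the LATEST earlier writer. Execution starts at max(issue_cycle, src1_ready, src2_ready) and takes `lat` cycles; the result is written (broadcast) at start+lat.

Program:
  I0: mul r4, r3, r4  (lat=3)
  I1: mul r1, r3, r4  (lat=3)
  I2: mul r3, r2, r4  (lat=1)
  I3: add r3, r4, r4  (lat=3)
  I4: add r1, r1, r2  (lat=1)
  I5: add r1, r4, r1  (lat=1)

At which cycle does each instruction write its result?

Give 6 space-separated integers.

Answer: 4 7 5 7 8 9

Derivation:
I0 mul r4: issue@1 deps=(None,None) exec_start@1 write@4
I1 mul r1: issue@2 deps=(None,0) exec_start@4 write@7
I2 mul r3: issue@3 deps=(None,0) exec_start@4 write@5
I3 add r3: issue@4 deps=(0,0) exec_start@4 write@7
I4 add r1: issue@5 deps=(1,None) exec_start@7 write@8
I5 add r1: issue@6 deps=(0,4) exec_start@8 write@9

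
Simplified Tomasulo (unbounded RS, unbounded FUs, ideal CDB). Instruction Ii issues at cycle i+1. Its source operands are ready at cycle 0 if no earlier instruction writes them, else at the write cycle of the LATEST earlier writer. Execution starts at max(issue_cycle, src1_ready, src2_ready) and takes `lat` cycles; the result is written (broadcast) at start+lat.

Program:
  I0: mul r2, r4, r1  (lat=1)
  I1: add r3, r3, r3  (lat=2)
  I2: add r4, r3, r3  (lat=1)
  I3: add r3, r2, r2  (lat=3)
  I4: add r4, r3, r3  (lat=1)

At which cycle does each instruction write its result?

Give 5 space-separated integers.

I0 mul r2: issue@1 deps=(None,None) exec_start@1 write@2
I1 add r3: issue@2 deps=(None,None) exec_start@2 write@4
I2 add r4: issue@3 deps=(1,1) exec_start@4 write@5
I3 add r3: issue@4 deps=(0,0) exec_start@4 write@7
I4 add r4: issue@5 deps=(3,3) exec_start@7 write@8

Answer: 2 4 5 7 8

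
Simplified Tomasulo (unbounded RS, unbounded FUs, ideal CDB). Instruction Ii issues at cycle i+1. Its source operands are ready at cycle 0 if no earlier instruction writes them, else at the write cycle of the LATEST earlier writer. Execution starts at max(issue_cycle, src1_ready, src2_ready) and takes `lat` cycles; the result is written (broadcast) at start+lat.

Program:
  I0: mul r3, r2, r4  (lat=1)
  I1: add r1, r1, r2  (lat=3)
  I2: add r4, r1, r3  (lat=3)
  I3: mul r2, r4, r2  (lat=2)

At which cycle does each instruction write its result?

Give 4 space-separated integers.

Answer: 2 5 8 10

Derivation:
I0 mul r3: issue@1 deps=(None,None) exec_start@1 write@2
I1 add r1: issue@2 deps=(None,None) exec_start@2 write@5
I2 add r4: issue@3 deps=(1,0) exec_start@5 write@8
I3 mul r2: issue@4 deps=(2,None) exec_start@8 write@10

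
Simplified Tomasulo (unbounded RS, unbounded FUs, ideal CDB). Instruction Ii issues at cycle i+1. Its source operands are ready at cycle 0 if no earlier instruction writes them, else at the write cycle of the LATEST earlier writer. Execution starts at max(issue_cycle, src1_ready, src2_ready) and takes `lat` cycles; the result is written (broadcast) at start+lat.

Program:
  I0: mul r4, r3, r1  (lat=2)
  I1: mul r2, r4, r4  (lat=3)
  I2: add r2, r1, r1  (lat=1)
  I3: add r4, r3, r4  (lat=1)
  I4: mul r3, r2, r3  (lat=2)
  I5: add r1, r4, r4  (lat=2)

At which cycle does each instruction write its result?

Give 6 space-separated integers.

I0 mul r4: issue@1 deps=(None,None) exec_start@1 write@3
I1 mul r2: issue@2 deps=(0,0) exec_start@3 write@6
I2 add r2: issue@3 deps=(None,None) exec_start@3 write@4
I3 add r4: issue@4 deps=(None,0) exec_start@4 write@5
I4 mul r3: issue@5 deps=(2,None) exec_start@5 write@7
I5 add r1: issue@6 deps=(3,3) exec_start@6 write@8

Answer: 3 6 4 5 7 8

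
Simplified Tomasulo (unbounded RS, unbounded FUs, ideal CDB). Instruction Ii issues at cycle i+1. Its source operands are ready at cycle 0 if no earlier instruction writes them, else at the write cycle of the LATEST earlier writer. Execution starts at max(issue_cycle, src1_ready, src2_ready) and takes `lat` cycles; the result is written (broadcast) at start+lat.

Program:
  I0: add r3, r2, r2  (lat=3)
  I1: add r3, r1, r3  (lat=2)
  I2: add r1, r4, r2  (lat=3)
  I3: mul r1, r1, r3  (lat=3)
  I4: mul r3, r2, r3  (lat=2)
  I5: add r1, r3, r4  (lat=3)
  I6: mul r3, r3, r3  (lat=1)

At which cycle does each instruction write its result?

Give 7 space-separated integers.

Answer: 4 6 6 9 8 11 9

Derivation:
I0 add r3: issue@1 deps=(None,None) exec_start@1 write@4
I1 add r3: issue@2 deps=(None,0) exec_start@4 write@6
I2 add r1: issue@3 deps=(None,None) exec_start@3 write@6
I3 mul r1: issue@4 deps=(2,1) exec_start@6 write@9
I4 mul r3: issue@5 deps=(None,1) exec_start@6 write@8
I5 add r1: issue@6 deps=(4,None) exec_start@8 write@11
I6 mul r3: issue@7 deps=(4,4) exec_start@8 write@9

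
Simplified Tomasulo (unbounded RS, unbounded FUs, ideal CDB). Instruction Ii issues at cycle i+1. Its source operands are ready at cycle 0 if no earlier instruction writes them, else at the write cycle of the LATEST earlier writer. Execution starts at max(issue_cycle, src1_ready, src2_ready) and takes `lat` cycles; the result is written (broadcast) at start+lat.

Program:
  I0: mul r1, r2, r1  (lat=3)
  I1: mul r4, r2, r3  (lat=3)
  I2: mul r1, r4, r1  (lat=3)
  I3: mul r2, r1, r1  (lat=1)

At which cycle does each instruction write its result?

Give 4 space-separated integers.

Answer: 4 5 8 9

Derivation:
I0 mul r1: issue@1 deps=(None,None) exec_start@1 write@4
I1 mul r4: issue@2 deps=(None,None) exec_start@2 write@5
I2 mul r1: issue@3 deps=(1,0) exec_start@5 write@8
I3 mul r2: issue@4 deps=(2,2) exec_start@8 write@9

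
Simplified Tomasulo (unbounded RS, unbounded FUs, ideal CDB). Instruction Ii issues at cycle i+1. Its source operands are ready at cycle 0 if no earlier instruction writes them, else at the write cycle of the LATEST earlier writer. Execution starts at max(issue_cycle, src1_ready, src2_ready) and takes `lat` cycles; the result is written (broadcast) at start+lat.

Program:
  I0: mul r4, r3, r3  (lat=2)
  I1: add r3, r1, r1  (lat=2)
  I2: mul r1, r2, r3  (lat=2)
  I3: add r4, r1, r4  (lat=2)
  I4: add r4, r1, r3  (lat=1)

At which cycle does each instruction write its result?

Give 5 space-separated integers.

I0 mul r4: issue@1 deps=(None,None) exec_start@1 write@3
I1 add r3: issue@2 deps=(None,None) exec_start@2 write@4
I2 mul r1: issue@3 deps=(None,1) exec_start@4 write@6
I3 add r4: issue@4 deps=(2,0) exec_start@6 write@8
I4 add r4: issue@5 deps=(2,1) exec_start@6 write@7

Answer: 3 4 6 8 7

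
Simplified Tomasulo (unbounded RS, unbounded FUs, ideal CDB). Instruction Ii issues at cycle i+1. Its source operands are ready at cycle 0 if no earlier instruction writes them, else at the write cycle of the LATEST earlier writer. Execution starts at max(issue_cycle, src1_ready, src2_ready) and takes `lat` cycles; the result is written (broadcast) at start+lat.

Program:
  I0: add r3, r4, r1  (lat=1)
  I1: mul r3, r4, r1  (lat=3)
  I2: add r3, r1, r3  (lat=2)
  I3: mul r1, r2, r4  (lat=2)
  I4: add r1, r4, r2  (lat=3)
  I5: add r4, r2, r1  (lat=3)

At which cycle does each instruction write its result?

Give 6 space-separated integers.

I0 add r3: issue@1 deps=(None,None) exec_start@1 write@2
I1 mul r3: issue@2 deps=(None,None) exec_start@2 write@5
I2 add r3: issue@3 deps=(None,1) exec_start@5 write@7
I3 mul r1: issue@4 deps=(None,None) exec_start@4 write@6
I4 add r1: issue@5 deps=(None,None) exec_start@5 write@8
I5 add r4: issue@6 deps=(None,4) exec_start@8 write@11

Answer: 2 5 7 6 8 11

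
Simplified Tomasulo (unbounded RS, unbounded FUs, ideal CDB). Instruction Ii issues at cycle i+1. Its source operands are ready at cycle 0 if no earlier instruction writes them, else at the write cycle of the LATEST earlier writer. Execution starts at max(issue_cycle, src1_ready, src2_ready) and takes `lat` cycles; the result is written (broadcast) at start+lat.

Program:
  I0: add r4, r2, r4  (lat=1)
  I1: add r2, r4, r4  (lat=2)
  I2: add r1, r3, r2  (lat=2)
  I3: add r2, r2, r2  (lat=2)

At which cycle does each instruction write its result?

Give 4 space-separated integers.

I0 add r4: issue@1 deps=(None,None) exec_start@1 write@2
I1 add r2: issue@2 deps=(0,0) exec_start@2 write@4
I2 add r1: issue@3 deps=(None,1) exec_start@4 write@6
I3 add r2: issue@4 deps=(1,1) exec_start@4 write@6

Answer: 2 4 6 6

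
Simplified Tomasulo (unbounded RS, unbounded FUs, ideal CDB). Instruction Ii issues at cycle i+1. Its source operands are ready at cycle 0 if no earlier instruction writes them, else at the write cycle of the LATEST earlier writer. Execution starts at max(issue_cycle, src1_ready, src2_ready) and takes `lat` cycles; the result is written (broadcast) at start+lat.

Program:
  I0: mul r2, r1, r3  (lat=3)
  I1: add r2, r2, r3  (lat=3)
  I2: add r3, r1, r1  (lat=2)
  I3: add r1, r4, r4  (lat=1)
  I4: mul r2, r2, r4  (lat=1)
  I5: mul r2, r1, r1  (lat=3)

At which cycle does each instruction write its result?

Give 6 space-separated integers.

I0 mul r2: issue@1 deps=(None,None) exec_start@1 write@4
I1 add r2: issue@2 deps=(0,None) exec_start@4 write@7
I2 add r3: issue@3 deps=(None,None) exec_start@3 write@5
I3 add r1: issue@4 deps=(None,None) exec_start@4 write@5
I4 mul r2: issue@5 deps=(1,None) exec_start@7 write@8
I5 mul r2: issue@6 deps=(3,3) exec_start@6 write@9

Answer: 4 7 5 5 8 9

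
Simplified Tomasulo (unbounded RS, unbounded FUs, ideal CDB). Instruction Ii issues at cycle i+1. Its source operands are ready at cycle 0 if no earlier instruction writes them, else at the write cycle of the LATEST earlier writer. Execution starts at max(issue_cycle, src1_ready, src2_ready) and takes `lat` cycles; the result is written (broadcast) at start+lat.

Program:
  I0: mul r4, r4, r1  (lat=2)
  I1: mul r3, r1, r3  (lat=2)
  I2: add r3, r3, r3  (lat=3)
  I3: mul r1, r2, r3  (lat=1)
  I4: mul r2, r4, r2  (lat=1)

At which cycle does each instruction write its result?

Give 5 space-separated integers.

I0 mul r4: issue@1 deps=(None,None) exec_start@1 write@3
I1 mul r3: issue@2 deps=(None,None) exec_start@2 write@4
I2 add r3: issue@3 deps=(1,1) exec_start@4 write@7
I3 mul r1: issue@4 deps=(None,2) exec_start@7 write@8
I4 mul r2: issue@5 deps=(0,None) exec_start@5 write@6

Answer: 3 4 7 8 6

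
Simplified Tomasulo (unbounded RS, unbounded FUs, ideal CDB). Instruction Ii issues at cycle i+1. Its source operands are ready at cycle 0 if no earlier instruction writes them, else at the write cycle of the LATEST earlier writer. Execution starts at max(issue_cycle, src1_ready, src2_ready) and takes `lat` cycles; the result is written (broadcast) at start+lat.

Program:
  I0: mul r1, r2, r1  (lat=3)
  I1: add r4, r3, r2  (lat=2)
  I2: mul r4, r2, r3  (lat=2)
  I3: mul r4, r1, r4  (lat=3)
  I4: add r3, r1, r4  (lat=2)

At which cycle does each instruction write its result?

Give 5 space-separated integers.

I0 mul r1: issue@1 deps=(None,None) exec_start@1 write@4
I1 add r4: issue@2 deps=(None,None) exec_start@2 write@4
I2 mul r4: issue@3 deps=(None,None) exec_start@3 write@5
I3 mul r4: issue@4 deps=(0,2) exec_start@5 write@8
I4 add r3: issue@5 deps=(0,3) exec_start@8 write@10

Answer: 4 4 5 8 10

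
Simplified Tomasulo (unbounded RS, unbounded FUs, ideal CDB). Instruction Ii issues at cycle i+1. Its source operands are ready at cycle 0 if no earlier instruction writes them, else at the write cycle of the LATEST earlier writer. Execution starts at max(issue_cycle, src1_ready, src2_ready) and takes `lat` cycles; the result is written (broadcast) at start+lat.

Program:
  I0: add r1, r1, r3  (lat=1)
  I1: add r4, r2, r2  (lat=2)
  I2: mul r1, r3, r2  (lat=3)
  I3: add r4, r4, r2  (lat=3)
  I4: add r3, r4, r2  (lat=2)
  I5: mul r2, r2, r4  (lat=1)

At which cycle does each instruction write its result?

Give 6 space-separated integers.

Answer: 2 4 6 7 9 8

Derivation:
I0 add r1: issue@1 deps=(None,None) exec_start@1 write@2
I1 add r4: issue@2 deps=(None,None) exec_start@2 write@4
I2 mul r1: issue@3 deps=(None,None) exec_start@3 write@6
I3 add r4: issue@4 deps=(1,None) exec_start@4 write@7
I4 add r3: issue@5 deps=(3,None) exec_start@7 write@9
I5 mul r2: issue@6 deps=(None,3) exec_start@7 write@8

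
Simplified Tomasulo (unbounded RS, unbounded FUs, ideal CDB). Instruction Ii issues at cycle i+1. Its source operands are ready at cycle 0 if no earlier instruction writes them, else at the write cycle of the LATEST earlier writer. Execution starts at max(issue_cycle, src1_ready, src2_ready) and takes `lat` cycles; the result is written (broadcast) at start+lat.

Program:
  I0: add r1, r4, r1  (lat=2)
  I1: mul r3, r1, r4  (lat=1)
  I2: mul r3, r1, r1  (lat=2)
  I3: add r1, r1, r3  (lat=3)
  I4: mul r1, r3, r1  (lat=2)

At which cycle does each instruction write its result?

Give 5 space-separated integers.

I0 add r1: issue@1 deps=(None,None) exec_start@1 write@3
I1 mul r3: issue@2 deps=(0,None) exec_start@3 write@4
I2 mul r3: issue@3 deps=(0,0) exec_start@3 write@5
I3 add r1: issue@4 deps=(0,2) exec_start@5 write@8
I4 mul r1: issue@5 deps=(2,3) exec_start@8 write@10

Answer: 3 4 5 8 10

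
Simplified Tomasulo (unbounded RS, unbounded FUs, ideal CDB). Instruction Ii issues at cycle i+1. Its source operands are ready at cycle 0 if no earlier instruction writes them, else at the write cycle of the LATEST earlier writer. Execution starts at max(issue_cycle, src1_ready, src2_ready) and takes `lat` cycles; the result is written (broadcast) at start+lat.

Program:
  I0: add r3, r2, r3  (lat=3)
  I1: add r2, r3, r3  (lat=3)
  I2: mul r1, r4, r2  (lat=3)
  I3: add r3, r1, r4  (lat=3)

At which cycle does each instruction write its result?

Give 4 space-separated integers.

Answer: 4 7 10 13

Derivation:
I0 add r3: issue@1 deps=(None,None) exec_start@1 write@4
I1 add r2: issue@2 deps=(0,0) exec_start@4 write@7
I2 mul r1: issue@3 deps=(None,1) exec_start@7 write@10
I3 add r3: issue@4 deps=(2,None) exec_start@10 write@13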